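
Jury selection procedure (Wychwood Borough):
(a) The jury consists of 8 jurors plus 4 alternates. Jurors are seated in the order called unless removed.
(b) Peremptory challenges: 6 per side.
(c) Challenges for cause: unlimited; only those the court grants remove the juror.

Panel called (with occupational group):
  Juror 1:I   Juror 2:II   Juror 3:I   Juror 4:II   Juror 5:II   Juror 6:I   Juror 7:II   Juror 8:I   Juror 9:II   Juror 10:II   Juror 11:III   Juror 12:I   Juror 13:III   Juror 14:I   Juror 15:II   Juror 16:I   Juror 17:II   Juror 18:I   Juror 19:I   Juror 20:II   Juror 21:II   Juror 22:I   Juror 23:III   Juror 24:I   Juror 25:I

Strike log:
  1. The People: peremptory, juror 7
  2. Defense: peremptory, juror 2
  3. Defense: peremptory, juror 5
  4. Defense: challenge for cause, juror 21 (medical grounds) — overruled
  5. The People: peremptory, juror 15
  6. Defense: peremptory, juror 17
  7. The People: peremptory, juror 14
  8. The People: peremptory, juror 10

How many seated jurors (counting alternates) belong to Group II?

Removed: #2, #5, #7, #10, #14, #15, #17.
Seated (12 incl. alternates): #1, #3, #4, #6, #8, #9, #11, #12, #13, #16, #18, #19.
Of those, in Group II: #4, #9 → 2.

2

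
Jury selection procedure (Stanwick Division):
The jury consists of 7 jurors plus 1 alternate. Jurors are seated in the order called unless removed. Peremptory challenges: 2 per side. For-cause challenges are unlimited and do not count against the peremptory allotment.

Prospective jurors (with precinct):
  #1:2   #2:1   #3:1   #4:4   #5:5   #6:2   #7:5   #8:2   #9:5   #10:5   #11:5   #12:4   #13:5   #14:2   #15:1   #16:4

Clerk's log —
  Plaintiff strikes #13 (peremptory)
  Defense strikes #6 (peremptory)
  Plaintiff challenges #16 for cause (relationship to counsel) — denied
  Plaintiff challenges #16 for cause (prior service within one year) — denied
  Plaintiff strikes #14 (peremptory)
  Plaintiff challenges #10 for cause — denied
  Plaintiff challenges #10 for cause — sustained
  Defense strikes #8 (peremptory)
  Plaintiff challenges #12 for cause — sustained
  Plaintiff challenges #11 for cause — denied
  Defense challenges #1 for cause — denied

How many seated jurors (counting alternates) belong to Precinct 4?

Removed: #6, #8, #10, #12, #13, #14.
Seated (8 incl. alternates): #1, #2, #3, #4, #5, #7, #9, #11.
Of those, in Precinct 4: #4 → 1.

1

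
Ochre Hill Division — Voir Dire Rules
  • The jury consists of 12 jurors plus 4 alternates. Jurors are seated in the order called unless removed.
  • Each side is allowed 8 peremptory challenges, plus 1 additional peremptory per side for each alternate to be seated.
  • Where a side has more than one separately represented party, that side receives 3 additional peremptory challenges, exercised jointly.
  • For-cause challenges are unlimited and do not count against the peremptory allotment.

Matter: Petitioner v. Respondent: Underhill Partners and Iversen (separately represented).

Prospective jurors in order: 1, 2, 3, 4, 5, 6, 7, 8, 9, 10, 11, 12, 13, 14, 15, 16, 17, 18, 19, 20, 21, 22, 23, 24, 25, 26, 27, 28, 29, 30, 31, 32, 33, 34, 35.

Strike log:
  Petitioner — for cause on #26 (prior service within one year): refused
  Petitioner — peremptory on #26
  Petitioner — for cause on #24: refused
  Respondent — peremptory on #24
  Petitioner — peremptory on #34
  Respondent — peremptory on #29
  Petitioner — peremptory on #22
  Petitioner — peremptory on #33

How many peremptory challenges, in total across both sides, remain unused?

Petitioner allotment: 8 base + 1 × 4 alternates = 12. Respondent allotment: 8 base + 1 × 4 alternates + 3 multi-party = 15.
Petitioner peremptories used: #26, #34, #22, #33 — 4 (for-cause on #26, #24 don't count).
Respondent peremptories used: #24, #29 — 2.
Remaining: (12 − 4) + (15 − 2) = 21.

21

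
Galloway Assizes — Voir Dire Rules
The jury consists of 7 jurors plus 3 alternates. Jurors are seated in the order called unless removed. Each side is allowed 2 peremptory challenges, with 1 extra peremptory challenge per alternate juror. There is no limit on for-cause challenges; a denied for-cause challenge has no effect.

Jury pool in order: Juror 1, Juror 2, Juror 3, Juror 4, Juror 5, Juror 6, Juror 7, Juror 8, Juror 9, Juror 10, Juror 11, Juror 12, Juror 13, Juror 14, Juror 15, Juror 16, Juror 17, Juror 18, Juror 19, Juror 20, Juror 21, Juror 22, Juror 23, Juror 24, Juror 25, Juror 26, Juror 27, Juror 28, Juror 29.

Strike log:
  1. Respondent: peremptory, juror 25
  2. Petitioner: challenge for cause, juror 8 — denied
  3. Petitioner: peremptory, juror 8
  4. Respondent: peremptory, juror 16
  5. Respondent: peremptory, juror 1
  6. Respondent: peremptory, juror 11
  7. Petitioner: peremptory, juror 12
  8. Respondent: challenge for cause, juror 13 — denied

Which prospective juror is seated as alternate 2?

Removed: #1, #8, #11, #12, #16, #25. (#13 stays — for-cause denied.)
Filling seats in venire order through position 9: #2, #3, #4, #5, #6, #7, #9, #10, #13.
So alternate 2 is #13.

13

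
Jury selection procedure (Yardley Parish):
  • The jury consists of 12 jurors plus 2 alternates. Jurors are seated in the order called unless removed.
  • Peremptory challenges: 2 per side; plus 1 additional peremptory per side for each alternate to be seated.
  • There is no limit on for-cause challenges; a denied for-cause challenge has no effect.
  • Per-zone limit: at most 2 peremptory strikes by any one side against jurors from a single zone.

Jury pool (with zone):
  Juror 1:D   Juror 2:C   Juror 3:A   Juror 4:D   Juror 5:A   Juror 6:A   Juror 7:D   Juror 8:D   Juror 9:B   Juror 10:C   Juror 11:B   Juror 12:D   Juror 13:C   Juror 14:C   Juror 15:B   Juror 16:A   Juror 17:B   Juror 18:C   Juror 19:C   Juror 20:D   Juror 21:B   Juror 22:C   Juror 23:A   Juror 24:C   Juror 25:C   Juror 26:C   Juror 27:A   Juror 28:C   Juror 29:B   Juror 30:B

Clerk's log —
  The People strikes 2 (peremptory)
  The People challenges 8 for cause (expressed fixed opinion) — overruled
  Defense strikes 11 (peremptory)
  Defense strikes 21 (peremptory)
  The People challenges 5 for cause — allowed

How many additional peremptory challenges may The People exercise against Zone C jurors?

1

The People peremptories so far: #2 — 1 of 4 used, 3 left overall.
Against Zone C: #2 — 1 used; per-zone cap 2 leaves 1.
Binding limit: min(3, 1) = 1.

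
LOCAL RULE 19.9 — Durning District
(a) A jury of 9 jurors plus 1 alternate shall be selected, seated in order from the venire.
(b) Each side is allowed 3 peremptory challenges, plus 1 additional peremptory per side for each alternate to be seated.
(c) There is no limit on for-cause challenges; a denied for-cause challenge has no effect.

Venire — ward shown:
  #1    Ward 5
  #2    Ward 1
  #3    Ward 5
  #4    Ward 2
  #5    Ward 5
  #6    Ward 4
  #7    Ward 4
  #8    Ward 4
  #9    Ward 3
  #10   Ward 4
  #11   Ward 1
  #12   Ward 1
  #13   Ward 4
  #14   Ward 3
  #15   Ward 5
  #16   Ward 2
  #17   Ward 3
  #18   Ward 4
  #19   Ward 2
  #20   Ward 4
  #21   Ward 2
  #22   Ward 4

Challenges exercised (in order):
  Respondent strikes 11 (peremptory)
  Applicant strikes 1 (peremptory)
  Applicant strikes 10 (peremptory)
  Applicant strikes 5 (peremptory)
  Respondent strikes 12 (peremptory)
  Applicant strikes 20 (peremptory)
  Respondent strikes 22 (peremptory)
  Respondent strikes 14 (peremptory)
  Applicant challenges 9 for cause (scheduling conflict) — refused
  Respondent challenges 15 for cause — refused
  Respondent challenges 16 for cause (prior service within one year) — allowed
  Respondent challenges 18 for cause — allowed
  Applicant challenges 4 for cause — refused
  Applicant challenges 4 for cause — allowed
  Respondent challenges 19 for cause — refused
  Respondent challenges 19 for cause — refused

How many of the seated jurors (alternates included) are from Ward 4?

4

Removed: #1, #4, #5, #10, #11, #12, #14, #16, #18, #20, #22.
Seated (10 incl. alternates): #2, #3, #6, #7, #8, #9, #13, #15, #17, #19.
Of those, in Ward 4: #6, #7, #8, #13 → 4.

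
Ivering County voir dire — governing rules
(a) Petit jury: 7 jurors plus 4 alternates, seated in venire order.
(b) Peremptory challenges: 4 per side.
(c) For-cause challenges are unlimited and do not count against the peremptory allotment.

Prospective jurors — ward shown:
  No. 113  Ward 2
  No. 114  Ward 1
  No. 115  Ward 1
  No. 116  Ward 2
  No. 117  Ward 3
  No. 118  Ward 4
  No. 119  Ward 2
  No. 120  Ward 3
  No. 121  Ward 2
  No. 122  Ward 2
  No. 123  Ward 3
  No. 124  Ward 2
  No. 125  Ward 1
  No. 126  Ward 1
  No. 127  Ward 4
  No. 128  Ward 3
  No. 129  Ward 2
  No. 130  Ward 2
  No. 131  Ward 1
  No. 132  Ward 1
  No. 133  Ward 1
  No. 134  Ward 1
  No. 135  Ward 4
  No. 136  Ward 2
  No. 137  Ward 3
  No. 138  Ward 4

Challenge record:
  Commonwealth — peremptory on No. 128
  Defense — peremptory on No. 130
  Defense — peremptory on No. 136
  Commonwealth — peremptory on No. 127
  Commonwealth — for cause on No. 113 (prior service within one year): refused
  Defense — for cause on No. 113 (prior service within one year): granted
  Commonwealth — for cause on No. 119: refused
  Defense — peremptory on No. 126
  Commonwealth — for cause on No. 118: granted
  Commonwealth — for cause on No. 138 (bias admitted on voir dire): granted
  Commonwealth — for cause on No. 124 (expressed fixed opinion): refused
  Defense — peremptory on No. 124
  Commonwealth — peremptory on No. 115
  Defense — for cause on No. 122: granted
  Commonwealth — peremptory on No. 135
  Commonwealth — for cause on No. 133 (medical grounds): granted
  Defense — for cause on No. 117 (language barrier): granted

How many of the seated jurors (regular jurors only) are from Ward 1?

Removed: #113, #115, #117, #118, #122, #124, #126, #127, #128, #130, #133, #135, #136, #138.
Seated jurors 1–7: #114, #116, #119, #120, #121, #123, #125 (alternates #129, #131, #132, #134 not counted).
Of those, in Ward 1: #114, #125 → 2.

2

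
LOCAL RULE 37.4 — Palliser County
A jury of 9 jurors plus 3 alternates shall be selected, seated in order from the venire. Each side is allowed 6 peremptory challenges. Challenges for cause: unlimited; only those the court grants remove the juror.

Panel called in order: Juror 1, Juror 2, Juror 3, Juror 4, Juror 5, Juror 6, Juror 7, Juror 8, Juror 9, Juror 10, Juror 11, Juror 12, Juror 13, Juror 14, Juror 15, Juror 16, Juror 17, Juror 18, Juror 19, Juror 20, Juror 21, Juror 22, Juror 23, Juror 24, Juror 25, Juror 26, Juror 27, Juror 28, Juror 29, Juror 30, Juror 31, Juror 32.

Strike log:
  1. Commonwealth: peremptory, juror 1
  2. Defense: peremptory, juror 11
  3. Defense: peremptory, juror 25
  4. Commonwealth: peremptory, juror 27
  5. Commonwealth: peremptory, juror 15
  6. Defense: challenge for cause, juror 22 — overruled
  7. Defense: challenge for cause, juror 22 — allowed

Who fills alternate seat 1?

12

Removed: #1, #11, #15, #22, #25, #27.
Filling seats in venire order through position 10: #2, #3, #4, #5, #6, #7, #8, #9, #10, #12.
So alternate 1 is #12.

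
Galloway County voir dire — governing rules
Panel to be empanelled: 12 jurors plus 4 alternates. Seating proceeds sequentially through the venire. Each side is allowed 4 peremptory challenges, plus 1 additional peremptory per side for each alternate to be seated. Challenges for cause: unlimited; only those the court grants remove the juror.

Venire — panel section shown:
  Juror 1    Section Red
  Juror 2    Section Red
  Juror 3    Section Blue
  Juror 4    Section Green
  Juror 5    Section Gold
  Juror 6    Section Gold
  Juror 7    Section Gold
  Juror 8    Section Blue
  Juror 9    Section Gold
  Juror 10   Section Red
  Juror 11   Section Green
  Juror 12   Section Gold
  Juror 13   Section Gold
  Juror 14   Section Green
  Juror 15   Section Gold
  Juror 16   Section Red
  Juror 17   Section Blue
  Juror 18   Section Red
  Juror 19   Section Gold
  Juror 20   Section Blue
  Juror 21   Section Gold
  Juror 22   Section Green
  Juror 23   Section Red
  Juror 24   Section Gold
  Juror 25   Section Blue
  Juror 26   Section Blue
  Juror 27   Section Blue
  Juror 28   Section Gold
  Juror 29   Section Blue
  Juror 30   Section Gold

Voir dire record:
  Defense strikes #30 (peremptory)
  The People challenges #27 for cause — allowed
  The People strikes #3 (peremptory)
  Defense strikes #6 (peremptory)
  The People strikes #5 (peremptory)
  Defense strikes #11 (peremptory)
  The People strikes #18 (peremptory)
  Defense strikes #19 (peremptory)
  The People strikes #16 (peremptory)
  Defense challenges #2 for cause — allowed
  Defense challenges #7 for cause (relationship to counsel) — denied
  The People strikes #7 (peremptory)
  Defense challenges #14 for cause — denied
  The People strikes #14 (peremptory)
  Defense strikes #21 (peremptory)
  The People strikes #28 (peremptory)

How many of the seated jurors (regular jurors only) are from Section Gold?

Removed: #2, #3, #5, #6, #7, #11, #14, #16, #18, #19, #21, #27, #28, #30.
Seated jurors 1–12: #1, #4, #8, #9, #10, #12, #13, #15, #17, #20, #22, #23 (alternates #24, #25, #26, #29 not counted).
Of those, in Section Gold: #9, #12, #13, #15 → 4.

4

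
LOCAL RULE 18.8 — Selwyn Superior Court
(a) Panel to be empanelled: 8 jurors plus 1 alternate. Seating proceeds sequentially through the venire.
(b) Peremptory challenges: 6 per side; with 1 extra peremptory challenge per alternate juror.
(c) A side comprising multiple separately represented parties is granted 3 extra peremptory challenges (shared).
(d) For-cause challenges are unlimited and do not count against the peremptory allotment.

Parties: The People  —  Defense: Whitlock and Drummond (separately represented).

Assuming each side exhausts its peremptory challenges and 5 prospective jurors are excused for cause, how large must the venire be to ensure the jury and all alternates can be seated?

Seats to fill: 8 + 1 alternates = 9.
Peremptories — The People: 6 + 1×1 = 7; Defense: 6 + 1×1 + 3 = 10; total 17.
For-cause removals: 5.
Minimum venire: 9 + 17 + 5 = 31.

31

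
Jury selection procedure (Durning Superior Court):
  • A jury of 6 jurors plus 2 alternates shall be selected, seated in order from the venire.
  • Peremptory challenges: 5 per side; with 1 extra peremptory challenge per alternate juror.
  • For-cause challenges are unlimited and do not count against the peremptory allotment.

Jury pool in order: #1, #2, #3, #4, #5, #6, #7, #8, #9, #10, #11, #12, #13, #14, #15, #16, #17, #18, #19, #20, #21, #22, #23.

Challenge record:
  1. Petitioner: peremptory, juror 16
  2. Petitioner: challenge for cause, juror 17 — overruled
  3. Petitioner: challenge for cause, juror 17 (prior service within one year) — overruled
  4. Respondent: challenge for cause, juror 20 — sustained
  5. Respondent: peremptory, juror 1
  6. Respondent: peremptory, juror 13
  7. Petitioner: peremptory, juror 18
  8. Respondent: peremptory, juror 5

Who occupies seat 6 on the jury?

Removed: #1, #5, #13, #16, #18, #20. (#17 stays — for-cause denied.)
Seating in order: seats 1–6 → #2, #3, #4, #6, #7, #8; alternates → #9, #10.
So seat 6 is #8.

8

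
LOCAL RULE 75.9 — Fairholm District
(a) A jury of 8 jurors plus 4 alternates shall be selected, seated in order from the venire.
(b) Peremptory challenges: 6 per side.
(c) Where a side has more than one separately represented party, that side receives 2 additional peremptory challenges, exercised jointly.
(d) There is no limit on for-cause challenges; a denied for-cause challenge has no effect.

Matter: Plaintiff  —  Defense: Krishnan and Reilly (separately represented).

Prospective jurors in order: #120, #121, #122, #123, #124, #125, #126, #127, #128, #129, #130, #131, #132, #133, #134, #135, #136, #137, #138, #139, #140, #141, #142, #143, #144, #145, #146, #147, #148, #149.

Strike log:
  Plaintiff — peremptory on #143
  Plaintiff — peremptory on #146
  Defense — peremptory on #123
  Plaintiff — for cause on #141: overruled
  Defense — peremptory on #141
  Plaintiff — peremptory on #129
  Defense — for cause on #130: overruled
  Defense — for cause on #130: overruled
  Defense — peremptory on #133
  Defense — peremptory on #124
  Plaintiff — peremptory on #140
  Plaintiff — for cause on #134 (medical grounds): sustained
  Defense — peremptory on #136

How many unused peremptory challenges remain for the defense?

Defense allotment: 6 base + 2 multi-party = 8.
Defense peremptories used: #123, #141, #133, #124, #136 — 5 (for-cause on #130, #130 don't count).
Remaining: 8 − 5 = 3.

3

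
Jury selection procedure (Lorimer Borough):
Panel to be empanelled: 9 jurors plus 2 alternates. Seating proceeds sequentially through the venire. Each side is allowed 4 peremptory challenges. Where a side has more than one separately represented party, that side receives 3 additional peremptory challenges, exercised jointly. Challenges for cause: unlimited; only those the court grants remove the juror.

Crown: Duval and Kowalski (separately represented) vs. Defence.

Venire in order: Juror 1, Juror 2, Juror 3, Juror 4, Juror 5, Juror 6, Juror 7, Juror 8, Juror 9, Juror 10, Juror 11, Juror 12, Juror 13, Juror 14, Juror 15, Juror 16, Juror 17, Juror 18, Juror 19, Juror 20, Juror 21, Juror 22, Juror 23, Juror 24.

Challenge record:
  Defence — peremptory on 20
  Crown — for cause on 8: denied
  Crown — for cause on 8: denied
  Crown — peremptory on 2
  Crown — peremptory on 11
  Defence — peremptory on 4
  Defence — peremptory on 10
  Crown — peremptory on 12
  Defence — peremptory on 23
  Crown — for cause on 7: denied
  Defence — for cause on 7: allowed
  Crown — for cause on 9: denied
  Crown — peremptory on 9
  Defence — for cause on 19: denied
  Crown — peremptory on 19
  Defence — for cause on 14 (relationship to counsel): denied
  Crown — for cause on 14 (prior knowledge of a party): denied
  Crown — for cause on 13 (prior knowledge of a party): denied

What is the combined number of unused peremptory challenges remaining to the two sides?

2

Crown allotment: 4 base + 3 multi-party = 7. Defence allotment: 4.
Crown peremptories used: #2, #11, #12, #9, #19 — 5 (for-cause on #8, #8, #7, #9, #14, #13 don't count).
Defence peremptories used: #20, #4, #10, #23 — 4 (for-cause on #7, #19, #14 don't count).
Remaining: (7 − 5) + (4 − 4) = 2.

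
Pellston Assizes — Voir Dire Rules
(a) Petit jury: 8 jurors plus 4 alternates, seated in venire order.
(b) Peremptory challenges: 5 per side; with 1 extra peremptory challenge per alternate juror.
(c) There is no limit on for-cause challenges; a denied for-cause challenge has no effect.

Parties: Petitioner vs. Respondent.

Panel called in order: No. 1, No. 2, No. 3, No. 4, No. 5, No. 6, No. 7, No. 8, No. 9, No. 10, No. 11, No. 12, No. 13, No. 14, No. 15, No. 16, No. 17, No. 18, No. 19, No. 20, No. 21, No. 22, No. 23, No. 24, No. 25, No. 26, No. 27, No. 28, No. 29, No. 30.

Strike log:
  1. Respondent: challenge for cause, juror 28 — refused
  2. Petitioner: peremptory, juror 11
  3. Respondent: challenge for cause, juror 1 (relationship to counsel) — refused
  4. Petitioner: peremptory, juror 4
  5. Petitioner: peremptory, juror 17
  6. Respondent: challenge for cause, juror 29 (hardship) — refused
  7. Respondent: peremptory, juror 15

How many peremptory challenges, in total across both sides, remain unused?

Petitioner allotment: 5 base + 1 × 4 alternates = 9. Respondent allotment: 5 base + 1 × 4 alternates = 9.
Petitioner peremptories used: #11, #4, #17 — 3.
Respondent peremptories used: #15 — 1 (for-cause on #28, #1, #29 don't count).
Remaining: (9 − 3) + (9 − 1) = 14.

14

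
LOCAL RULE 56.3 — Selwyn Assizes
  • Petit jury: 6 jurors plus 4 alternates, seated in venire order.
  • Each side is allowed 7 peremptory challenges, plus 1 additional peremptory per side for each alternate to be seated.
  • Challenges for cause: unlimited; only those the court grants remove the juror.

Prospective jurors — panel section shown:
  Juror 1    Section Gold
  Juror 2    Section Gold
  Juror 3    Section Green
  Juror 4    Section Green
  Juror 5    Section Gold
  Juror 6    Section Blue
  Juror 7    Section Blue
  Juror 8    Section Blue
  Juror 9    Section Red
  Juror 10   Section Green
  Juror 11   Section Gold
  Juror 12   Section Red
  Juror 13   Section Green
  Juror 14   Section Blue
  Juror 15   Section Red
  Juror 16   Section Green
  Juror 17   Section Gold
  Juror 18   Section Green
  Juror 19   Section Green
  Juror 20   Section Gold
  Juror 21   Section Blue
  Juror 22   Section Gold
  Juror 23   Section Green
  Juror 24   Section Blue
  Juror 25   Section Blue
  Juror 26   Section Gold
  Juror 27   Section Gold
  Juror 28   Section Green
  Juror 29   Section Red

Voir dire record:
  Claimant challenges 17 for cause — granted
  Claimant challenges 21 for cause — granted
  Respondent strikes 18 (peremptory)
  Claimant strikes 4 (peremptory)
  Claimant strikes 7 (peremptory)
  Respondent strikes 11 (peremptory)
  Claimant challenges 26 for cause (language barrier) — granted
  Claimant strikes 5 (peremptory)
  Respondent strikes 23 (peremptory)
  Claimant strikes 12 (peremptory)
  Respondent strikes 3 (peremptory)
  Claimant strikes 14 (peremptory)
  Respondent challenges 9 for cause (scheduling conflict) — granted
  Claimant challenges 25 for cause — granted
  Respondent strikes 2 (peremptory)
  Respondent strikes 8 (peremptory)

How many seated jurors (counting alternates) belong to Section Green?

Removed: #2, #3, #4, #5, #7, #8, #9, #11, #12, #14, #17, #18, #21, #23, #25, #26.
Seated (10 incl. alternates): #1, #6, #10, #13, #15, #16, #19, #20, #22, #24.
Of those, in Section Green: #10, #13, #16, #19 → 4.

4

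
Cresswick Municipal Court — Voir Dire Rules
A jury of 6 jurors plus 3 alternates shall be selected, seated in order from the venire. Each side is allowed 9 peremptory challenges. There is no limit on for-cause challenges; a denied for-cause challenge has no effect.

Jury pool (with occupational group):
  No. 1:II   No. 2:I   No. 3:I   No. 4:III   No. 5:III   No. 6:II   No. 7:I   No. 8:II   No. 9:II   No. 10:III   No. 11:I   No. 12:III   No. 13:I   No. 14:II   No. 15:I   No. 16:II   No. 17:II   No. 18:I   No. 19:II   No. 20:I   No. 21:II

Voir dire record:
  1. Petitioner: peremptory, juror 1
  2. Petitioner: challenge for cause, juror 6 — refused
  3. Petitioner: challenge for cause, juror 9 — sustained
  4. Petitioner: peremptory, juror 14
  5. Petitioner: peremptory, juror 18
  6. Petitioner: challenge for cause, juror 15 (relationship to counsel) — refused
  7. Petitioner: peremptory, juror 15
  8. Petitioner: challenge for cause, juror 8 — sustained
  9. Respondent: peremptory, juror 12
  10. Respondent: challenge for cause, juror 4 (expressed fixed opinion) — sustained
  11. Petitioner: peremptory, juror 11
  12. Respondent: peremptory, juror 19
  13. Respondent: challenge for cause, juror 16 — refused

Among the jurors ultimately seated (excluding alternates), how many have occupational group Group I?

Removed: #1, #4, #8, #9, #11, #12, #14, #15, #18, #19.
Seated jurors 1–6: #2, #3, #5, #6, #7, #10 (alternates #13, #16, #17 not counted).
Of those, in Group I: #2, #3, #7 → 3.

3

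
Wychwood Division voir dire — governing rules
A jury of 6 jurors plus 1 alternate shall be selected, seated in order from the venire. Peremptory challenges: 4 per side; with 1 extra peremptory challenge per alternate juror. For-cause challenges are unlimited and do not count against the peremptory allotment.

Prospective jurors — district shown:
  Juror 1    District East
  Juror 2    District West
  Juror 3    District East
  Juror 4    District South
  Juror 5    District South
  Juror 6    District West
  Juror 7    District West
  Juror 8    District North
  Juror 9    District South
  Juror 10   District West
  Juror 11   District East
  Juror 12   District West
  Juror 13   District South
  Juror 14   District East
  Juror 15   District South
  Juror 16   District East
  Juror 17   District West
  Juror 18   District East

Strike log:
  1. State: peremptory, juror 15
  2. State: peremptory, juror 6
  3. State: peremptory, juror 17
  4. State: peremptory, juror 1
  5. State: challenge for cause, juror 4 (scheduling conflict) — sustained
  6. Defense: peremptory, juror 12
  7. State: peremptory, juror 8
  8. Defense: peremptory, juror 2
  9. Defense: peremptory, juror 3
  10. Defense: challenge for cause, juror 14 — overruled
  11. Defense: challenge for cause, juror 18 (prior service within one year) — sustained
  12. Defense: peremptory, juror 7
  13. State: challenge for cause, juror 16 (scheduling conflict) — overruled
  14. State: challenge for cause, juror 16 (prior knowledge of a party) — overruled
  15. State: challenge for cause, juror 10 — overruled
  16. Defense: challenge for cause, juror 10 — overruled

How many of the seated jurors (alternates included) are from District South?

Removed: #1, #2, #3, #4, #6, #7, #8, #12, #15, #17, #18.
Seated (7 incl. alternates): #5, #9, #10, #11, #13, #14, #16.
Of those, in District South: #5, #9, #13 → 3.

3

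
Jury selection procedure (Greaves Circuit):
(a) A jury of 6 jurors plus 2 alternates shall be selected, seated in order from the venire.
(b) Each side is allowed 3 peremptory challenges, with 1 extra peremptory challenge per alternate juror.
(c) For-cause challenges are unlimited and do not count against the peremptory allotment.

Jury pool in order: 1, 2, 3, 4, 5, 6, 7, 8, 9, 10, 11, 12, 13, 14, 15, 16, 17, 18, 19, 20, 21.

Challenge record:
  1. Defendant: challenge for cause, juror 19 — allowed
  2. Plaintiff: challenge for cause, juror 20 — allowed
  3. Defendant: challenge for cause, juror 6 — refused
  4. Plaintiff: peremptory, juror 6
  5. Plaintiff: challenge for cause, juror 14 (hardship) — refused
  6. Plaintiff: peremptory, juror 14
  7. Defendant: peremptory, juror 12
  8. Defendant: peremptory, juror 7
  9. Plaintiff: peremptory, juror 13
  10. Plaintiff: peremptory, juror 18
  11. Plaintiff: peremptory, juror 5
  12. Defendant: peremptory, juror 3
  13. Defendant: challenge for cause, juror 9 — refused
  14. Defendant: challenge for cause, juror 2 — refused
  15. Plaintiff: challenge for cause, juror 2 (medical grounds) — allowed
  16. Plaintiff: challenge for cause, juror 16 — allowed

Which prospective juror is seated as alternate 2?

Removed: #2, #3, #5, #6, #7, #12, #13, #14, #16, #18, #19, #20. (#9 stays — for-cause denied.)
Seating in order: seats 1–6 → #1, #4, #8, #9, #10, #11; alternates → #15, #17.
So alternate 2 is #17.

17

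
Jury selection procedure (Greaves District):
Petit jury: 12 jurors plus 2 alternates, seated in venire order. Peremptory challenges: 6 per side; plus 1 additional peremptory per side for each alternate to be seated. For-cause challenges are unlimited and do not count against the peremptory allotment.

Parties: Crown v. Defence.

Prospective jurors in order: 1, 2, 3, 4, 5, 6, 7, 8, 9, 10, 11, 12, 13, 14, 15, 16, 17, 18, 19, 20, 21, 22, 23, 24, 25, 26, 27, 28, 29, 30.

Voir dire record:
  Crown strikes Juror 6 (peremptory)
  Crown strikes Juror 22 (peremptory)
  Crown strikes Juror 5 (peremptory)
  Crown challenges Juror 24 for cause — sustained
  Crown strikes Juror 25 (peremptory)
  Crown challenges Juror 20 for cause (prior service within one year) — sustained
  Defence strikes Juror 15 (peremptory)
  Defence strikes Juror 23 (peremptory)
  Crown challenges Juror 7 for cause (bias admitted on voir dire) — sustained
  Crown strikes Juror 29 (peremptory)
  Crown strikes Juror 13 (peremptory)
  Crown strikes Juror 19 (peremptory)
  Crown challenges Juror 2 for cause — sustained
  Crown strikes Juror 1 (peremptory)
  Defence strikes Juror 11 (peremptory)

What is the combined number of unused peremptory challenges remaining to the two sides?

5

Crown allotment: 6 base + 1 × 2 alternates = 8. Defence allotment: 6 base + 1 × 2 alternates = 8.
Crown peremptories used: #6, #22, #5, #25, #29, #13, #19, #1 — 8 (for-cause on #24, #20, #7, #2 don't count).
Defence peremptories used: #15, #23, #11 — 3.
Remaining: (8 − 8) + (8 − 3) = 5.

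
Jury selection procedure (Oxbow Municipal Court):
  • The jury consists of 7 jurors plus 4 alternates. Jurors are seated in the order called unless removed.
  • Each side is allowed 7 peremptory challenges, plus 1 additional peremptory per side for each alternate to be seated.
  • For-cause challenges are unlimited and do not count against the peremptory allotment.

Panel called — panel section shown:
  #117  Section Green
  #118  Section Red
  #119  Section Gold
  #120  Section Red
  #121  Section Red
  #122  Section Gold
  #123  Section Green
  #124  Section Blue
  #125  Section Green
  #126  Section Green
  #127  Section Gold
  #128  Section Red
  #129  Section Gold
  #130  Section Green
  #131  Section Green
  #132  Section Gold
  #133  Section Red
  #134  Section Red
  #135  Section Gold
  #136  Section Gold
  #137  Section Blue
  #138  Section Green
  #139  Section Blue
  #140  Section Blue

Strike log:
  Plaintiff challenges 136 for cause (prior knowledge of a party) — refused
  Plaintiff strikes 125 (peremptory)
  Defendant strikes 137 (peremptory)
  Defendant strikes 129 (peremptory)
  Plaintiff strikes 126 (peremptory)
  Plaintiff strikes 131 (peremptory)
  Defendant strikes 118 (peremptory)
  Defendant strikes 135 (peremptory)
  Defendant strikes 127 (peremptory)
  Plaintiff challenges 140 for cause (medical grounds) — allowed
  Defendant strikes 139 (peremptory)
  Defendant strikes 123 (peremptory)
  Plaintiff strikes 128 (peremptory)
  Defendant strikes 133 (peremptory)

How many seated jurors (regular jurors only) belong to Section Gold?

Removed: #118, #123, #125, #126, #127, #128, #129, #131, #133, #135, #137, #139, #140.
Seated jurors 1–7: #117, #119, #120, #121, #122, #124, #130 (alternates #132, #134, #136, #138 not counted).
Of those, in Section Gold: #119, #122 → 2.

2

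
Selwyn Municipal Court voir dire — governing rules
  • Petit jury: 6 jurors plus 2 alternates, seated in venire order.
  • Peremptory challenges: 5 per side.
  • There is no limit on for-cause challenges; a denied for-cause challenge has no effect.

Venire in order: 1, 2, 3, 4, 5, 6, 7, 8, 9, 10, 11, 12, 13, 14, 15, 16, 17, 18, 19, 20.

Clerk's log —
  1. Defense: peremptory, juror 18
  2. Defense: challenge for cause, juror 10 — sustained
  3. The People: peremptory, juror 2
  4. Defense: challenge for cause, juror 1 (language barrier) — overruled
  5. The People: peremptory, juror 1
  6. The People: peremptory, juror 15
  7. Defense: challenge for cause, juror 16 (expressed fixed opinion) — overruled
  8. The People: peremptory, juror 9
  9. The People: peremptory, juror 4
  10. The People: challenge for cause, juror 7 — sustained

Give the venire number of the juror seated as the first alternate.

13

Removed: #1, #2, #4, #7, #9, #10, #15, #18. (#16 stays — for-cause denied.)
Seating in order: seats 1–6 → #3, #5, #6, #8, #11, #12; alternates → #13, #14.
So alternate 1 is #13.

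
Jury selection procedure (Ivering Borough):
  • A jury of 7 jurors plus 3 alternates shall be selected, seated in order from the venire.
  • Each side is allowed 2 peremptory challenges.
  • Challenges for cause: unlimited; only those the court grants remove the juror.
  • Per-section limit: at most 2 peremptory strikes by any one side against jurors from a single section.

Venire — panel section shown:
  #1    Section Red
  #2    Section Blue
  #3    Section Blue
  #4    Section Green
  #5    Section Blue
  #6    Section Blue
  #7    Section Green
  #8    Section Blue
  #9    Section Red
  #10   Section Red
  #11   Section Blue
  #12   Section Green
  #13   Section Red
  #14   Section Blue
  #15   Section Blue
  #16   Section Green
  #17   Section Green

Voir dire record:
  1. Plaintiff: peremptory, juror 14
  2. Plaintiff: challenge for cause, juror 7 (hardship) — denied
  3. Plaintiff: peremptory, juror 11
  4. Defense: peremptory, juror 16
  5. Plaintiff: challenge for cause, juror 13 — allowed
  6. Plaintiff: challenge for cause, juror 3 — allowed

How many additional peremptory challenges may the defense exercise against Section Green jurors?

Defense peremptories so far: #16 — 1 of 2 used, 1 left overall.
Against Section Green: #16 — 1 used; per-section cap 2 leaves 1.
Binding limit: min(1, 1) = 1.

1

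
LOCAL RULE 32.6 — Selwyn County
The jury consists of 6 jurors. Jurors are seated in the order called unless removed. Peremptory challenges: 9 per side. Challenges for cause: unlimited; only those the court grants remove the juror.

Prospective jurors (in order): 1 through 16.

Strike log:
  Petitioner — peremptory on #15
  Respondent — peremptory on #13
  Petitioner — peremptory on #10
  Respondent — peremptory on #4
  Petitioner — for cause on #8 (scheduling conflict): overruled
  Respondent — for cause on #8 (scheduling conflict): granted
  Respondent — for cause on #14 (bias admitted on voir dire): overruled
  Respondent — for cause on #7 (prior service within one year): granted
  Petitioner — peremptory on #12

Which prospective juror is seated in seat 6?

Removed: #4, #7, #8, #10, #12, #13, #15. (#14 stays — for-cause denied.)
Filling seats in venire order through position 6: #1, #2, #3, #5, #6, #9.
So seat 6 is #9.

9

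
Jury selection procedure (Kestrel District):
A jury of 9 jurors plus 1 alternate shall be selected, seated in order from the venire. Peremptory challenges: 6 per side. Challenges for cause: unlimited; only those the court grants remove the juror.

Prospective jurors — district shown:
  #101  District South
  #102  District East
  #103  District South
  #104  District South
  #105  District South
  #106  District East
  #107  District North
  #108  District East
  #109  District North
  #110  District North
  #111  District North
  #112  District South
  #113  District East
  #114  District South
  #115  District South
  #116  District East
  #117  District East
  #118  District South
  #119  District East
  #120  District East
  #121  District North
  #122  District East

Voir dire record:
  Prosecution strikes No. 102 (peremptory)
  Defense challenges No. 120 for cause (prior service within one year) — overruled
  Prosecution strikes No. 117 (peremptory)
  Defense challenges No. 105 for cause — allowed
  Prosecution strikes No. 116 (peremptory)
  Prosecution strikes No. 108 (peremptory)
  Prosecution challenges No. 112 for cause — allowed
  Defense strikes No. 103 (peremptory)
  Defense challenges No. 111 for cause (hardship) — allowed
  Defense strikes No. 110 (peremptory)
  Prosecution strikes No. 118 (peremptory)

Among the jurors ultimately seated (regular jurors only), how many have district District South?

Removed: #102, #103, #105, #108, #110, #111, #112, #116, #117, #118.
Seated jurors 1–9: #101, #104, #106, #107, #109, #113, #114, #115, #119 (alternates #120 not counted).
Of those, in District South: #101, #104, #114, #115 → 4.

4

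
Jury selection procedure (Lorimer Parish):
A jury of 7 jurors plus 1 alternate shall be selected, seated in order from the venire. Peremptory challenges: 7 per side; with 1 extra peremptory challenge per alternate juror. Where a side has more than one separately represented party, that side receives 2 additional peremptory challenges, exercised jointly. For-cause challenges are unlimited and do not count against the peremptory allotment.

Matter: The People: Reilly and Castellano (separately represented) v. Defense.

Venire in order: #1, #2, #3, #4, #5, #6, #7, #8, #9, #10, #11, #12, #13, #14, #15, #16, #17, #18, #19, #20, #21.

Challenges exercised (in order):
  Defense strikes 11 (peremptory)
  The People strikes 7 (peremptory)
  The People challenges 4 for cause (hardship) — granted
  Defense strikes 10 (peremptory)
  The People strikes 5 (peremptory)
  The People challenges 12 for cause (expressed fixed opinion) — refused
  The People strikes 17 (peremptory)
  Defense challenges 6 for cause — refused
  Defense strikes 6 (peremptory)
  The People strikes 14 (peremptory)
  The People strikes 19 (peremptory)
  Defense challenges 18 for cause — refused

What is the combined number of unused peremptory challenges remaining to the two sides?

The People allotment: 7 base + 1 × 1 alternate + 2 multi-party = 10. Defense allotment: 7 base + 1 × 1 alternate = 8.
The People peremptories used: #7, #5, #17, #14, #19 — 5 (for-cause on #4, #12 don't count).
Defense peremptories used: #11, #10, #6 — 3 (for-cause on #6, #18 don't count).
Remaining: (10 − 5) + (8 − 3) = 10.

10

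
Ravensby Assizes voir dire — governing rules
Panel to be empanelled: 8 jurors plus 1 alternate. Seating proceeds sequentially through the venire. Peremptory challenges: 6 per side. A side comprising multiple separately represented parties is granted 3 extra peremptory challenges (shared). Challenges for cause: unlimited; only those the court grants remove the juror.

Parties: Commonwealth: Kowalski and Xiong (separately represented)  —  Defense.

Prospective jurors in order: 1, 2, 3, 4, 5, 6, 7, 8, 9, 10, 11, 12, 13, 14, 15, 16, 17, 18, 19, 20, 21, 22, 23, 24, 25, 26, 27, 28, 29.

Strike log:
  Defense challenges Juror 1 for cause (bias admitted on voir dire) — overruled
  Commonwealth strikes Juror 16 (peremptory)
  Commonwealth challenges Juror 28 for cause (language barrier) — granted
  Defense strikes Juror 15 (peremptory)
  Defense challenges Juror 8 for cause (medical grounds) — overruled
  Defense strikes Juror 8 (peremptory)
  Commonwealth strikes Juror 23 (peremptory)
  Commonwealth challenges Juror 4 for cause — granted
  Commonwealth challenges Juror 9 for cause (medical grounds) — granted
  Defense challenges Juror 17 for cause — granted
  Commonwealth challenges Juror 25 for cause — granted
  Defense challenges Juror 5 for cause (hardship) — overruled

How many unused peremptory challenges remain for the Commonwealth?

Commonwealth allotment: 6 base + 3 multi-party = 9.
Commonwealth peremptories used: #16, #23 — 2 (for-cause on #28, #4, #9, #25 don't count).
Remaining: 9 − 2 = 7.

7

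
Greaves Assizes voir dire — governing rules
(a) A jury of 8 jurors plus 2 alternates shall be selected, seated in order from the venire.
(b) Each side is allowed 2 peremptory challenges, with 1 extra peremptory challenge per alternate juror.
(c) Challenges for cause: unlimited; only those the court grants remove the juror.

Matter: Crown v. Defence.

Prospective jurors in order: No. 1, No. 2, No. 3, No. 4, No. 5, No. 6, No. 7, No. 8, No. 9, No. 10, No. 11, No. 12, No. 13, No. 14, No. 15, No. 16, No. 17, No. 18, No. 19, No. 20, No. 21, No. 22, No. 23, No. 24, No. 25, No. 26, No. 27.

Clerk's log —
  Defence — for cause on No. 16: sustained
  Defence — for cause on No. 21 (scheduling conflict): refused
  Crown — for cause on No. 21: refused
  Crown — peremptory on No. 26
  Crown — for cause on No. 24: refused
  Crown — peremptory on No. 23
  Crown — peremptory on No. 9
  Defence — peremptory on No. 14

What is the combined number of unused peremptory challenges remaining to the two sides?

Crown allotment: 2 base + 1 × 2 alternates = 4. Defence allotment: 2 base + 1 × 2 alternates = 4.
Crown peremptories used: #26, #23, #9 — 3 (for-cause on #21, #24 don't count).
Defence peremptories used: #14 — 1 (for-cause on #16, #21 don't count).
Remaining: (4 − 3) + (4 − 1) = 4.

4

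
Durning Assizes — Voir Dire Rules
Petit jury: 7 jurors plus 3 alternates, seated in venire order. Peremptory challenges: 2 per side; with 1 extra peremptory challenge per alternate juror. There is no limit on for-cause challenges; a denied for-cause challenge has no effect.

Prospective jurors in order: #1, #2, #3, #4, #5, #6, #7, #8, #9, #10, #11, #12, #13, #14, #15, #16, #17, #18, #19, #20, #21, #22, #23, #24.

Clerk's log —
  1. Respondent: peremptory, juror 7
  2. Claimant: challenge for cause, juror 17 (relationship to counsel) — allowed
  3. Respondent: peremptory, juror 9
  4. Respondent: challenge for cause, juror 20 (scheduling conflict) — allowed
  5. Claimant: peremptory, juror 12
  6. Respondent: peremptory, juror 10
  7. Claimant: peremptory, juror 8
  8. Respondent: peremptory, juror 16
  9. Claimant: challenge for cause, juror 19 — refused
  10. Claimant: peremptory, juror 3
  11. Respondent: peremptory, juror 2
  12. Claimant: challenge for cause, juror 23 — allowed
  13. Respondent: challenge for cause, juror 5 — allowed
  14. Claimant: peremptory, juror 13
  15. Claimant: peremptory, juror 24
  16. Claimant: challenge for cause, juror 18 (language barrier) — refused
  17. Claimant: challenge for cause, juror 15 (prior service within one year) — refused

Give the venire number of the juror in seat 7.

Removed: #2, #3, #5, #7, #8, #9, #10, #12, #13, #16, #17, #20, #23, #24. (#15, #18, #19 stay — for-cause denied.)
Filling seats in venire order through position 7: #1, #4, #6, #11, #14, #15, #18.
So seat 7 is #18.

18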